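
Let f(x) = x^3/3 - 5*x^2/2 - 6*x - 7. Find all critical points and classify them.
f'(x) = x^2 - 5*x - 6

Solve f'(x) = 0:
  Factor: x^2 - 5*x - 6 = (x - 6)*(x + 1) = 0.
  ⇒ x = -1, 6

f''(x) = 2*x - 5
Second-derivative test at each critical point:
  f''(-1) = -7 < 0 → local maximum
  f''(6) = 7 > 0 → local minimum

Critical points: x = -1 (local maximum); x = 6 (local minimum)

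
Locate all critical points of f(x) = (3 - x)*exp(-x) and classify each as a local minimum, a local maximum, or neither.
f'(x) = (x - 4)*exp(-x)

Solve f'(x) = 0:
  f'(x) = (x - 4)·exp(-x) and exp(-x) > 0 for every x, so f'(x) = 0 ⇔ x - 4 = 0.
  x - 4 = 0.
  ⇒ x = 4

f''(x) = (5 - x)*exp(-x)
Second-derivative test at each critical point:
  f''(4) = 0.0183 > 0 → local minimum

Critical points: x = 4 (local minimum)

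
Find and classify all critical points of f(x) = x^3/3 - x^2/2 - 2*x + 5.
f'(x) = x^2 - x - 2

Solve f'(x) = 0:
  Factor: x^2 - x - 2 = (x - 2)*(x + 1) = 0.
  ⇒ x = -1, 2

f''(x) = 2*x - 1
Second-derivative test at each critical point:
  f''(-1) = -3 < 0 → local maximum
  f''(2) = 3 > 0 → local minimum

Critical points: x = -1 (local maximum); x = 2 (local minimum)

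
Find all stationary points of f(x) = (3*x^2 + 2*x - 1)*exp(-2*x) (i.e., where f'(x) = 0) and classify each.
f'(x) = 2*(-3*x^2 + x + 2)*exp(-2*x)

Solve f'(x) = 0:
  f'(x) = (-6*x^2 + 2*x + 4)·exp(-2*x) and exp(-2*x) > 0 for every x, so f'(x) = 0 ⇔ -6*x^2 + 2*x + 4 = 0.
  Factor: -6*x^2 + 2*x + 4 = -2*(x - 1)*(3*x + 2) = 0.
  ⇒ x = -2/3, 1

f''(x) = 2*(6*x^2 - 8*x - 3)*exp(-2*x)
Second-derivative test at each critical point:
  f''(-2/3) = 37.9367 > 0 → local minimum
  f''(1) = -1.3534 < 0 → local maximum

Critical points: x = -2/3 (local minimum); x = 1 (local maximum)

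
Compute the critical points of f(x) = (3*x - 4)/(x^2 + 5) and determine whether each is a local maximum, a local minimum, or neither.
f'(x) = (-3*x^2 + 8*x + 15)/(x^4 + 10*x^2 + 25)

Solve f'(x) = 0:
  f'(x) = -(3*x^2 - 8*x - 15)/(x^2 + 5)^2; the denominator is positive wherever f is defined, so f'(x) = 0 ⇔ -3*x^2 + 8*x + 15 = 0.
  3*x^2 - 8*x - 15 = 0 has no rational roots; quadratic formula: x = (8 ± √244)/6.
  ⇒ x = 4/3 - sqrt(61)/3 ≈ -1.2701, 4/3 + sqrt(61)/3 ≈ 3.9367

f''(x) = 2*(4*x^2*(3*x - 4) + (4 - 9*x)*(x^2 + 5))/(x^2 + 5)^3
Second-derivative test at each critical point:
  f''(-1.2701) = 0.3572 > 0 → local minimum
  f''(3.9367) = -0.0372 < 0 → local maximum

Critical points: x = 4/3 - sqrt(61)/3 ≈ -1.2701 (local minimum); x = 4/3 + sqrt(61)/3 ≈ 3.9367 (local maximum)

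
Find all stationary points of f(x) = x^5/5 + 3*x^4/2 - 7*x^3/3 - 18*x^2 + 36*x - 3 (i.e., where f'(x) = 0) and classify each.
f'(x) = x^4 + 6*x^3 - 7*x^2 - 36*x + 36

Solve f'(x) = 0:
  Factor: x^4 + 6*x^3 - 7*x^2 - 36*x + 36 = (x - 2)*(x - 1)*(x + 3)*(x + 6) = 0.
  ⇒ x = -6, -3, 1, 2

f''(x) = 4*x^3 + 18*x^2 - 14*x - 36
Second-derivative test at each critical point:
  f''(-6) = -168 < 0 → local maximum
  f''(-3) = 60 > 0 → local minimum
  f''(1) = -28 < 0 → local maximum
  f''(2) = 40 > 0 → local minimum

Critical points: x = -6 (local maximum); x = -3 (local minimum); x = 1 (local maximum); x = 2 (local minimum)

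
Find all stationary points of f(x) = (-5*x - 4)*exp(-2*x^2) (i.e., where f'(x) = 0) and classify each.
f'(x) = (4*x*(5*x + 4) - 5)*exp(-2*x^2)

Solve f'(x) = 0:
  f'(x) = (20*x^2 + 16*x - 5)·exp(-2*x^2) and exp(-2*x^2) > 0 for every x, so f'(x) = 0 ⇔ 20*x^2 + 16*x - 5 = 0.
  20*x^2 + 16*x - 5 = 0 has no rational roots; quadratic formula: x = (-16 ± √656)/40.
  ⇒ x = -sqrt(41)/10 - 2/5 ≈ -1.0403, -2/5 + sqrt(41)/10 ≈ 0.2403

f''(x) = 4*(-20*x^3 - 16*x^2 + 15*x + 4)*exp(-2*x^2)
Second-derivative test at each critical point:
  f''(-1.0403) = -2.9405 < 0 → local maximum
  f''(0.2403) = 22.8187 > 0 → local minimum

Critical points: x = -sqrt(41)/10 - 2/5 ≈ -1.0403 (local maximum); x = -2/5 + sqrt(41)/10 ≈ 0.2403 (local minimum)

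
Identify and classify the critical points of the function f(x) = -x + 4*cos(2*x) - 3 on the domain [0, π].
f'(x) = -8*sin(2*x) - 1

Solve f'(x) = 0 on [0, π]:
  f'(x) = 0 ⇔ sin(2*x) = -1/8, i.e. 2*x = arcsin(-1/8) + 2nπ or 2*x = π − arcsin(-1/8) + 2nπ; keep the solutions lying in [0, π].
  ⇒ x = asin(1/8)/2 + pi/2 ≈ 1.6335, pi - asin(1/8)/2 ≈ 3.0789

f''(x) = -16*cos(2*x)
Second-derivative test at each critical point:
  f''(1.6335) = 15.8745 > 0 → local minimum
  f''(3.0789) = -15.8745 < 0 → local maximum

Critical points: x = asin(1/8)/2 + pi/2 ≈ 1.6335 (local minimum); x = pi - asin(1/8)/2 ≈ 3.0789 (local maximum)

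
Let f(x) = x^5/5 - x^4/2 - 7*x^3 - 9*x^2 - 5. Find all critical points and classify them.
f'(x) = x*(x^3 - 2*x^2 - 21*x - 18)

Solve f'(x) = 0:
  Factor: x^4 - 2*x^3 - 21*x^2 - 18*x = x*(x - 6)*(x + 1)*(x + 3) = 0.
  ⇒ x = -3, -1, 0, 6

f''(x) = 4*x^3 - 6*x^2 - 42*x - 18
Second-derivative test at each critical point:
  f''(-3) = -54 < 0 → local maximum
  f''(-1) = 14 > 0 → local minimum
  f''(0) = -18 < 0 → local maximum
  f''(6) = 378 > 0 → local minimum

Critical points: x = -3 (local maximum); x = -1 (local minimum); x = 0 (local maximum); x = 6 (local minimum)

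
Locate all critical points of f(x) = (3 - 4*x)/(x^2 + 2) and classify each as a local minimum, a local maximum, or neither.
f'(x) = 2*(2*x^2 - 3*x - 4)/(x^4 + 4*x^2 + 4)

Solve f'(x) = 0:
  f'(x) = 2*(2*x^2 - 3*x - 4)/(x^2 + 2)^2; the denominator is positive wherever f is defined, so f'(x) = 0 ⇔ 4*x^2 - 6*x - 8 = 0.
  Factor: 4*x^2 - 6*x - 8 = 2*(2*x^2 - 3*x - 4); 2*x^2 - 3*x - 4 = 0 has no rational roots; quadratic formula: x = (3 ± √41)/4.
  ⇒ x = 3/4 - sqrt(41)/4 ≈ -0.8508, 3/4 + sqrt(41)/4 ≈ 2.3508

f''(x) = 2*(4*x^2*(3 - 4*x) + 3*(4*x - 1)*(x^2 + 2))/(x^2 + 2)^3
Second-derivative test at each critical point:
  f''(-0.8508) = -1.7261 < 0 → local maximum
  f''(2.3508) = 0.2261 > 0 → local minimum

Critical points: x = 3/4 - sqrt(41)/4 ≈ -0.8508 (local maximum); x = 3/4 + sqrt(41)/4 ≈ 2.3508 (local minimum)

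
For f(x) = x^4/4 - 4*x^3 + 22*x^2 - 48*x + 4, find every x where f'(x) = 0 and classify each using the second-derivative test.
f'(x) = x^3 - 12*x^2 + 44*x - 48

Solve f'(x) = 0:
  Factor: x^3 - 12*x^2 + 44*x - 48 = (x - 6)*(x - 4)*(x - 2) = 0.
  ⇒ x = 2, 4, 6

f''(x) = 3*x^2 - 24*x + 44
Second-derivative test at each critical point:
  f''(2) = 8 > 0 → local minimum
  f''(4) = -4 < 0 → local maximum
  f''(6) = 8 > 0 → local minimum

Critical points: x = 2 (local minimum); x = 4 (local maximum); x = 6 (local minimum)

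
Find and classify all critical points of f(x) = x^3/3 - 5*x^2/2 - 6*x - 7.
f'(x) = x^2 - 5*x - 6

Solve f'(x) = 0:
  Factor: x^2 - 5*x - 6 = (x - 6)*(x + 1) = 0.
  ⇒ x = -1, 6

f''(x) = 2*x - 5
Second-derivative test at each critical point:
  f''(-1) = -7 < 0 → local maximum
  f''(6) = 7 > 0 → local minimum

Critical points: x = -1 (local maximum); x = 6 (local minimum)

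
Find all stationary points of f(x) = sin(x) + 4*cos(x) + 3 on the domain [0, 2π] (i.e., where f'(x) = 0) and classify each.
f'(x) = -4*sin(x) + cos(x)

Solve f'(x) = 0 on [0, 2π]:
  f'(x) = 0 ⇔ cos(x) = 4*sin(x) ⇔ tan(x) = 1/4, i.e. x = arctan(1/4) + nπ; keep the solutions lying in [0, 2π].
  ⇒ x = atan(1/4) ≈ 0.2450, atan(1/4) + pi ≈ 3.3866

f''(x) = -sin(x) - 4*cos(x)
Second-derivative test at each critical point:
  f''(0.2450) = -4.1231 < 0 → local maximum
  f''(3.3866) = 4.1231 > 0 → local minimum

Critical points: x = atan(1/4) ≈ 0.2450 (local maximum); x = atan(1/4) + pi ≈ 3.3866 (local minimum)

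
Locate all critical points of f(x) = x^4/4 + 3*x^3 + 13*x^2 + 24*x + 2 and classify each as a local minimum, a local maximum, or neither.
f'(x) = x^3 + 9*x^2 + 26*x + 24

Solve f'(x) = 0:
  Factor: x^3 + 9*x^2 + 26*x + 24 = (x + 2)*(x + 3)*(x + 4) = 0.
  ⇒ x = -4, -3, -2

f''(x) = 3*x^2 + 18*x + 26
Second-derivative test at each critical point:
  f''(-4) = 2 > 0 → local minimum
  f''(-3) = -1 < 0 → local maximum
  f''(-2) = 2 > 0 → local minimum

Critical points: x = -4 (local minimum); x = -3 (local maximum); x = -2 (local minimum)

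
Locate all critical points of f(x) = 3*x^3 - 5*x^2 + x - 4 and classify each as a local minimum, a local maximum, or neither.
f'(x) = 9*x^2 - 10*x + 1

Solve f'(x) = 0:
  Factor: 9*x^2 - 10*x + 1 = (x - 1)*(9*x - 1) = 0.
  ⇒ x = 1/9, 1

f''(x) = 18*x - 10
Second-derivative test at each critical point:
  f''(1/9) = -8 < 0 → local maximum
  f''(1) = 8 > 0 → local minimum

Critical points: x = 1/9 (local maximum); x = 1 (local minimum)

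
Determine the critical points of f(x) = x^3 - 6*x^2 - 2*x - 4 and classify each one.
f'(x) = 3*x^2 - 12*x - 2

Solve f'(x) = 0:
  3*x^2 - 12*x - 2 = 0 has no rational roots; quadratic formula: x = (12 ± √168)/6.
  ⇒ x = 2 - sqrt(42)/3 ≈ -0.1602, 2 + sqrt(42)/3 ≈ 4.1602

f''(x) = 6*x - 12
Second-derivative test at each critical point:
  f''(-0.1602) = -12.9615 < 0 → local maximum
  f''(4.1602) = 12.9615 > 0 → local minimum

Critical points: x = 2 - sqrt(42)/3 ≈ -0.1602 (local maximum); x = 2 + sqrt(42)/3 ≈ 4.1602 (local minimum)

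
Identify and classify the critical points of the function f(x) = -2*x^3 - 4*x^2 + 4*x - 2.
f'(x) = -6*x^2 - 8*x + 4

Solve f'(x) = 0:
  Factor: -6*x^2 - 8*x + 4 = -2*(3*x^2 + 4*x - 2); 3*x^2 + 4*x - 2 = 0 has no rational roots; quadratic formula: x = (-4 ± √40)/6.
  ⇒ x = -sqrt(10)/3 - 2/3 ≈ -1.7208, -2/3 + sqrt(10)/3 ≈ 0.3874

f''(x) = -12*x - 8
Second-derivative test at each critical point:
  f''(-1.7208) = 12.6491 > 0 → local minimum
  f''(0.3874) = -12.6491 < 0 → local maximum

Critical points: x = -sqrt(10)/3 - 2/3 ≈ -1.7208 (local minimum); x = -2/3 + sqrt(10)/3 ≈ 0.3874 (local maximum)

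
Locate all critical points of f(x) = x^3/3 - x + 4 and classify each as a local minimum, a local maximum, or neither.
f'(x) = x^2 - 1

Solve f'(x) = 0:
  Factor: x^2 - 1 = (x - 1)*(x + 1) = 0.
  ⇒ x = -1, 1

f''(x) = 2*x
Second-derivative test at each critical point:
  f''(-1) = -2 < 0 → local maximum
  f''(1) = 2 > 0 → local minimum

Critical points: x = -1 (local maximum); x = 1 (local minimum)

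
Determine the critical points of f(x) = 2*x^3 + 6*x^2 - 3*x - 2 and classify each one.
f'(x) = 6*x^2 + 12*x - 3

Solve f'(x) = 0:
  Factor: 6*x^2 + 12*x - 3 = 3*(2*x^2 + 4*x - 1); 2*x^2 + 4*x - 1 = 0 has no rational roots; quadratic formula: x = (-4 ± √24)/4.
  ⇒ x = -sqrt(6)/2 - 1 ≈ -2.2247, -1 + sqrt(6)/2 ≈ 0.2247

f''(x) = 12*x + 12
Second-derivative test at each critical point:
  f''(-2.2247) = -14.6969 < 0 → local maximum
  f''(0.2247) = 14.6969 > 0 → local minimum

Critical points: x = -sqrt(6)/2 - 1 ≈ -2.2247 (local maximum); x = -1 + sqrt(6)/2 ≈ 0.2247 (local minimum)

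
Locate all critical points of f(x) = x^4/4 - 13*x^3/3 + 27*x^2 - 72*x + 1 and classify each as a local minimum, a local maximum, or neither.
f'(x) = x^3 - 13*x^2 + 54*x - 72

Solve f'(x) = 0:
  Factor: x^3 - 13*x^2 + 54*x - 72 = (x - 6)*(x - 4)*(x - 3) = 0.
  ⇒ x = 3, 4, 6

f''(x) = 3*x^2 - 26*x + 54
Second-derivative test at each critical point:
  f''(3) = 3 > 0 → local minimum
  f''(4) = -2 < 0 → local maximum
  f''(6) = 6 > 0 → local minimum

Critical points: x = 3 (local minimum); x = 4 (local maximum); x = 6 (local minimum)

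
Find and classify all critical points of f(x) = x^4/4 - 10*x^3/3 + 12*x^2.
f'(x) = x*(x^2 - 10*x + 24)

Solve f'(x) = 0:
  Factor: x^3 - 10*x^2 + 24*x = x*(x - 6)*(x - 4) = 0.
  ⇒ x = 0, 4, 6

f''(x) = 3*x^2 - 20*x + 24
Second-derivative test at each critical point:
  f''(0) = 24 > 0 → local minimum
  f''(4) = -8 < 0 → local maximum
  f''(6) = 12 > 0 → local minimum

Critical points: x = 0 (local minimum); x = 4 (local maximum); x = 6 (local minimum)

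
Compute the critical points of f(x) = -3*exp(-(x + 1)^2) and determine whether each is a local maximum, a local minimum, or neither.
f'(x) = 6*(x + 1)*exp(-(x + 1)^2)

Solve f'(x) = 0:
  f'(x) = (6*x + 6)·exp(-(x + 1)^2) and exp(-(x + 1)^2) > 0 for every x, so f'(x) = 0 ⇔ 6*x + 6 = 0.
  Factor: 6*x + 6 = 6*(x + 1) = 0.
  ⇒ x = -1

f''(x) = 6*(1 - 2*(x + 1)^2)*exp(-(x + 1)^2)
Second-derivative test at each critical point:
  f''(-1) = 6 > 0 → local minimum

Critical points: x = -1 (local minimum)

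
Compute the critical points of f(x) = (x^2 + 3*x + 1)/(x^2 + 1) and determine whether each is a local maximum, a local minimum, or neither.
f'(x) = 3*(1 - x^2)/(x^4 + 2*x^2 + 1)

Solve f'(x) = 0:
  f'(x) = -3*(x - 1)*(x + 1)/(x^2 + 1)^2; the denominator is positive wherever f is defined, so f'(x) = 0 ⇔ 3 - 3*x^2 = 0.
  Factor: 3 - 3*x^2 = -3*(x - 1)*(x + 1) = 0.
  ⇒ x = -1, 1

f''(x) = 6*x*(x^2 - 3)/(x^6 + 3*x^4 + 3*x^2 + 1)
Second-derivative test at each critical point:
  f''(-1) = 3/2 > 0 → local minimum
  f''(1) = -3/2 < 0 → local maximum

Critical points: x = -1 (local minimum); x = 1 (local maximum)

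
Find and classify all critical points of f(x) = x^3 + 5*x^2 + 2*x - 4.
f'(x) = 3*x^2 + 10*x + 2

Solve f'(x) = 0:
  3*x^2 + 10*x + 2 = 0 has no rational roots; quadratic formula: x = (-10 ± √76)/6.
  ⇒ x = -5/3 - sqrt(19)/3 ≈ -3.1196, -5/3 + sqrt(19)/3 ≈ -0.2137

f''(x) = 6*x + 10
Second-derivative test at each critical point:
  f''(-3.1196) = -8.7178 < 0 → local maximum
  f''(-0.2137) = 8.7178 > 0 → local minimum

Critical points: x = -5/3 - sqrt(19)/3 ≈ -3.1196 (local maximum); x = -5/3 + sqrt(19)/3 ≈ -0.2137 (local minimum)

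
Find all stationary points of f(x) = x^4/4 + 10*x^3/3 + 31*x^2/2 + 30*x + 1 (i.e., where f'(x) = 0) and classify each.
f'(x) = x^3 + 10*x^2 + 31*x + 30

Solve f'(x) = 0:
  Factor: x^3 + 10*x^2 + 31*x + 30 = (x + 2)*(x + 3)*(x + 5) = 0.
  ⇒ x = -5, -3, -2

f''(x) = 3*x^2 + 20*x + 31
Second-derivative test at each critical point:
  f''(-5) = 6 > 0 → local minimum
  f''(-3) = -2 < 0 → local maximum
  f''(-2) = 3 > 0 → local minimum

Critical points: x = -5 (local minimum); x = -3 (local maximum); x = -2 (local minimum)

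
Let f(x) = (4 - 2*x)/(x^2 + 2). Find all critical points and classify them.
f'(x) = 2*(-x^2 + 2*x*(x - 2) - 2)/(x^2 + 2)^2

Solve f'(x) = 0:
  f'(x) = 2*(x^2 - 4*x - 2)/(x^2 + 2)^2; the denominator is positive wherever f is defined, so f'(x) = 0 ⇔ 2*x^2 - 8*x - 4 = 0.
  Factor: 2*x^2 - 8*x - 4 = 2*(x^2 - 4*x - 2); x^2 - 4*x - 2 = 0 has no rational roots; quadratic formula: x = (4 ± √24)/2.
  ⇒ x = 2 - sqrt(6) ≈ -0.4495, 2 + sqrt(6) ≈ 4.4495

f''(x) = 4*(4*x^2*(2 - x) + (3*x - 2)*(x^2 + 2))/(x^2 + 2)^3
Second-derivative test at each critical point:
  f''(-0.4495) = -2.0206 < 0 → local maximum
  f''(4.4495) = 0.0206 > 0 → local minimum

Critical points: x = 2 - sqrt(6) ≈ -0.4495 (local maximum); x = 2 + sqrt(6) ≈ 4.4495 (local minimum)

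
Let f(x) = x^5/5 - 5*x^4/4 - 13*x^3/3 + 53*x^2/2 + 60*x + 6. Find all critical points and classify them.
f'(x) = x^4 - 5*x^3 - 13*x^2 + 53*x + 60

Solve f'(x) = 0:
  Factor: x^4 - 5*x^3 - 13*x^2 + 53*x + 60 = (x - 5)*(x - 4)*(x + 1)*(x + 3) = 0.
  ⇒ x = -3, -1, 4, 5

f''(x) = 4*x^3 - 15*x^2 - 26*x + 53
Second-derivative test at each critical point:
  f''(-3) = -112 < 0 → local maximum
  f''(-1) = 60 > 0 → local minimum
  f''(4) = -35 < 0 → local maximum
  f''(5) = 48 > 0 → local minimum

Critical points: x = -3 (local maximum); x = -1 (local minimum); x = 4 (local maximum); x = 5 (local minimum)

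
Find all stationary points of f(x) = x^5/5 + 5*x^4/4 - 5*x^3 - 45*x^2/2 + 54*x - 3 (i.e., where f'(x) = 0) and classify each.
f'(x) = x^4 + 5*x^3 - 15*x^2 - 45*x + 54

Solve f'(x) = 0:
  Factor: x^4 + 5*x^3 - 15*x^2 - 45*x + 54 = (x - 3)*(x - 1)*(x + 3)*(x + 6) = 0.
  ⇒ x = -6, -3, 1, 3

f''(x) = 4*x^3 + 15*x^2 - 30*x - 45
Second-derivative test at each critical point:
  f''(-6) = -189 < 0 → local maximum
  f''(-3) = 72 > 0 → local minimum
  f''(1) = -56 < 0 → local maximum
  f''(3) = 108 > 0 → local minimum

Critical points: x = -6 (local maximum); x = -3 (local minimum); x = 1 (local maximum); x = 3 (local minimum)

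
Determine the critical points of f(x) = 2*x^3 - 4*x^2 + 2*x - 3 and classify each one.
f'(x) = 6*x^2 - 8*x + 2

Solve f'(x) = 0:
  Factor: 6*x^2 - 8*x + 2 = 2*(x - 1)*(3*x - 1) = 0.
  ⇒ x = 1/3, 1

f''(x) = 12*x - 8
Second-derivative test at each critical point:
  f''(1/3) = -4 < 0 → local maximum
  f''(1) = 4 > 0 → local minimum

Critical points: x = 1/3 (local maximum); x = 1 (local minimum)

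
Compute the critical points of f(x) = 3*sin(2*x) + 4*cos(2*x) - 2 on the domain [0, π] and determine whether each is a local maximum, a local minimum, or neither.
f'(x) = -8*sin(2*x) + 6*cos(2*x)

Solve f'(x) = 0 on [0, π]:
  f'(x) = 0 ⇔ 3*cos(2*x) = 4*sin(2*x) ⇔ tan(2*x) = 3/4, i.e. 2*x = arctan(3/4) + nπ; keep the solutions lying in [0, π].
  ⇒ x = atan(3/4)/2 ≈ 0.3218, atan(3/4)/2 + pi/2 ≈ 1.8925

f''(x) = -12*sin(2*x) - 16*cos(2*x)
Second-derivative test at each critical point:
  f''(0.3218) = -20 < 0 → local maximum
  f''(1.8925) = 20 > 0 → local minimum

Critical points: x = atan(3/4)/2 ≈ 0.3218 (local maximum); x = atan(3/4)/2 + pi/2 ≈ 1.8925 (local minimum)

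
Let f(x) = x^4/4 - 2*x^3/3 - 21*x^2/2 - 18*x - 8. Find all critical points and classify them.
f'(x) = x^3 - 2*x^2 - 21*x - 18

Solve f'(x) = 0:
  Factor: x^3 - 2*x^2 - 21*x - 18 = (x - 6)*(x + 1)*(x + 3) = 0.
  ⇒ x = -3, -1, 6

f''(x) = 3*x^2 - 4*x - 21
Second-derivative test at each critical point:
  f''(-3) = 18 > 0 → local minimum
  f''(-1) = -14 < 0 → local maximum
  f''(6) = 63 > 0 → local minimum

Critical points: x = -3 (local minimum); x = -1 (local maximum); x = 6 (local minimum)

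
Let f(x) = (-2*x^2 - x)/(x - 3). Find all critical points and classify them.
f'(x) = (-2*x^2 + 12*x + 3)/(x^2 - 6*x + 9)

Solve f'(x) = 0:
  f'(x) = -(2*x^2 - 12*x - 3)/(x - 3)^2; the denominator is positive wherever f is defined, so f'(x) = 0 ⇔ -2*x^2 + 12*x + 3 = 0.
  2*x^2 - 12*x - 3 = 0 has no rational roots; quadratic formula: x = (12 ± √168)/4.
  ⇒ x = 3 - sqrt(42)/2 ≈ -0.2404, 3 + sqrt(42)/2 ≈ 6.2404

f''(x) = -42/(x^3 - 9*x^2 + 27*x - 27)
Second-derivative test at each critical point:
  f''(-0.2404) = 1.2344 > 0 → local minimum
  f''(6.2404) = -1.2344 < 0 → local maximum

Critical points: x = 3 - sqrt(42)/2 ≈ -0.2404 (local minimum); x = 3 + sqrt(42)/2 ≈ 6.2404 (local maximum)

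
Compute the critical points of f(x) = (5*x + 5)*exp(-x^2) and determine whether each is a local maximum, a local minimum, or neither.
f'(x) = 5*(-2*x*(x + 1) + 1)*exp(-x^2)

Solve f'(x) = 0:
  f'(x) = (-10*x^2 - 10*x + 5)·exp(-x^2) and exp(-x^2) > 0 for every x, so f'(x) = 0 ⇔ -10*x^2 - 10*x + 5 = 0.
  Factor: -10*x^2 - 10*x + 5 = -5*(2*x^2 + 2*x - 1); 2*x^2 + 2*x - 1 = 0 has no rational roots; quadratic formula: x = (-2 ± √12)/4.
  ⇒ x = -sqrt(3)/2 - 1/2 ≈ -1.3660, -1/2 + sqrt(3)/2 ≈ 0.3660

f''(x) = 10*(2*x^2*(x + 1) - 3*x - 1)*exp(-x^2)
Second-derivative test at each critical point:
  f''(-1.3660) = 2.6801 > 0 → local minimum
  f''(0.3660) = -15.1487 < 0 → local maximum

Critical points: x = -sqrt(3)/2 - 1/2 ≈ -1.3660 (local minimum); x = -1/2 + sqrt(3)/2 ≈ 0.3660 (local maximum)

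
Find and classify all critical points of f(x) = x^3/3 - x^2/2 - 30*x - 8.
f'(x) = x^2 - x - 30

Solve f'(x) = 0:
  Factor: x^2 - x - 30 = (x - 6)*(x + 5) = 0.
  ⇒ x = -5, 6

f''(x) = 2*x - 1
Second-derivative test at each critical point:
  f''(-5) = -11 < 0 → local maximum
  f''(6) = 11 > 0 → local minimum

Critical points: x = -5 (local maximum); x = 6 (local minimum)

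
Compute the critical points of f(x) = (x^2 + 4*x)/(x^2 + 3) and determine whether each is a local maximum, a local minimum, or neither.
f'(x) = 2*(-2*x^2 + 3*x + 6)/(x^4 + 6*x^2 + 9)

Solve f'(x) = 0:
  f'(x) = -2*(2*x^2 - 3*x - 6)/(x^2 + 3)^2; the denominator is positive wherever f is defined, so f'(x) = 0 ⇔ -4*x^2 + 6*x + 12 = 0.
  Factor: -4*x^2 + 6*x + 12 = -2*(2*x^2 - 3*x - 6); 2*x^2 - 3*x - 6 = 0 has no rational roots; quadratic formula: x = (3 ± √57)/4.
  ⇒ x = 3/4 - sqrt(57)/4 ≈ -1.1375, 3/4 + sqrt(57)/4 ≈ 2.6375

f''(x) = 2*(4*x^3 - 9*x^2 - 36*x + 9)/(x^6 + 9*x^4 + 27*x^2 + 27)
Second-derivative test at each critical point:
  f''(-1.1375) = 0.8190 > 0 → local minimum
  f''(2.6375) = -0.1523 < 0 → local maximum

Critical points: x = 3/4 - sqrt(57)/4 ≈ -1.1375 (local minimum); x = 3/4 + sqrt(57)/4 ≈ 2.6375 (local maximum)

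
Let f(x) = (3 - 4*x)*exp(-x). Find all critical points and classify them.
f'(x) = (4*x - 7)*exp(-x)

Solve f'(x) = 0:
  f'(x) = (4*x - 7)·exp(-x) and exp(-x) > 0 for every x, so f'(x) = 0 ⇔ 4*x - 7 = 0.
  4*x - 7 = 0.
  ⇒ x = 7/4

f''(x) = (11 - 4*x)*exp(-x)
Second-derivative test at each critical point:
  f''(7/4) = 0.6951 > 0 → local minimum

Critical points: x = 7/4 (local minimum)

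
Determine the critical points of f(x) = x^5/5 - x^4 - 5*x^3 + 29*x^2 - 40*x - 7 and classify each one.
f'(x) = x^4 - 4*x^3 - 15*x^2 + 58*x - 40

Solve f'(x) = 0:
  Factor: x^4 - 4*x^3 - 15*x^2 + 58*x - 40 = (x - 5)*(x - 2)*(x - 1)*(x + 4) = 0.
  ⇒ x = -4, 1, 2, 5

f''(x) = 4*x^3 - 12*x^2 - 30*x + 58
Second-derivative test at each critical point:
  f''(-4) = -270 < 0 → local maximum
  f''(1) = 20 > 0 → local minimum
  f''(2) = -18 < 0 → local maximum
  f''(5) = 108 > 0 → local minimum

Critical points: x = -4 (local maximum); x = 1 (local minimum); x = 2 (local maximum); x = 5 (local minimum)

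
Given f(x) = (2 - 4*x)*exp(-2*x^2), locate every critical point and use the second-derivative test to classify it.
f'(x) = 4*(2*x*(2*x - 1) - 1)*exp(-2*x^2)

Solve f'(x) = 0:
  f'(x) = (16*x^2 - 8*x - 4)·exp(-2*x^2) and exp(-2*x^2) > 0 for every x, so f'(x) = 0 ⇔ 16*x^2 - 8*x - 4 = 0.
  Factor: 16*x^2 - 8*x - 4 = 4*(4*x^2 - 2*x - 1); 4*x^2 - 2*x - 1 = 0 has no rational roots; quadratic formula: x = (2 ± √20)/8.
  ⇒ x = 1/4 - sqrt(5)/4 ≈ -0.3090, 1/4 + sqrt(5)/4 ≈ 0.8090

f''(x) = 8*(4*x^2*(1 - 2*x) + 6*x - 1)*exp(-2*x^2)
Second-derivative test at each critical point:
  f''(-0.3090) = -14.7786 < 0 → local maximum
  f''(0.8090) = 4.8314 > 0 → local minimum

Critical points: x = 1/4 - sqrt(5)/4 ≈ -0.3090 (local maximum); x = 1/4 + sqrt(5)/4 ≈ 0.8090 (local minimum)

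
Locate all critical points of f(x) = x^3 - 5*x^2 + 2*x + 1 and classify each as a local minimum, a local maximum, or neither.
f'(x) = 3*x^2 - 10*x + 2

Solve f'(x) = 0:
  3*x^2 - 10*x + 2 = 0 has no rational roots; quadratic formula: x = (10 ± √76)/6.
  ⇒ x = 5/3 - sqrt(19)/3 ≈ 0.2137, sqrt(19)/3 + 5/3 ≈ 3.1196

f''(x) = 6*x - 10
Second-derivative test at each critical point:
  f''(0.2137) = -8.7178 < 0 → local maximum
  f''(3.1196) = 8.7178 > 0 → local minimum

Critical points: x = 5/3 - sqrt(19)/3 ≈ 0.2137 (local maximum); x = sqrt(19)/3 + 5/3 ≈ 3.1196 (local minimum)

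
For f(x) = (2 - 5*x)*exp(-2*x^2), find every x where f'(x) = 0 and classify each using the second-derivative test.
f'(x) = (4*x*(5*x - 2) - 5)*exp(-2*x^2)

Solve f'(x) = 0:
  f'(x) = (20*x^2 - 8*x - 5)·exp(-2*x^2) and exp(-2*x^2) > 0 for every x, so f'(x) = 0 ⇔ 20*x^2 - 8*x - 5 = 0.
  20*x^2 - 8*x - 5 = 0 has no rational roots; quadratic formula: x = (8 ± √464)/40.
  ⇒ x = 1/5 - sqrt(29)/10 ≈ -0.3385, 1/5 + sqrt(29)/10 ≈ 0.7385

f''(x) = 4*(4*x^2*(2 - 5*x) + 15*x - 2)*exp(-2*x^2)
Second-derivative test at each critical point:
  f''(-0.3385) = -17.1287 < 0 → local maximum
  f''(0.7385) = 7.2364 > 0 → local minimum

Critical points: x = 1/5 - sqrt(29)/10 ≈ -0.3385 (local maximum); x = 1/5 + sqrt(29)/10 ≈ 0.7385 (local minimum)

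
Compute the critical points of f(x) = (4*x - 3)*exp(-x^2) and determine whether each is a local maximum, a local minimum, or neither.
f'(x) = 2*(-x*(4*x - 3) + 2)*exp(-x^2)

Solve f'(x) = 0:
  f'(x) = (-8*x^2 + 6*x + 4)·exp(-x^2) and exp(-x^2) > 0 for every x, so f'(x) = 0 ⇔ -8*x^2 + 6*x + 4 = 0.
  Factor: -8*x^2 + 6*x + 4 = -2*(4*x^2 - 3*x - 2); 4*x^2 - 3*x - 2 = 0 has no rational roots; quadratic formula: x = (3 ± √41)/8.
  ⇒ x = 3/8 - sqrt(41)/8 ≈ -0.4254, 3/8 + sqrt(41)/8 ≈ 1.1754

f''(x) = 2*(2*x^2*(4*x - 3) - 12*x + 3)*exp(-x^2)
Second-derivative test at each critical point:
  f''(-0.4254) = 10.6864 > 0 → local minimum
  f''(1.1754) = -3.2168 < 0 → local maximum

Critical points: x = 3/8 - sqrt(41)/8 ≈ -0.4254 (local minimum); x = 3/8 + sqrt(41)/8 ≈ 1.1754 (local maximum)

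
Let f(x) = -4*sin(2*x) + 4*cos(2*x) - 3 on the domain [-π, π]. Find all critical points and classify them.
f'(x) = -8*sqrt(2)*sin(2*x + pi/4)

Solve f'(x) = 0 on [-π, π]:
  f'(x) = 0 ⇔ -4*cos(2*x) = 4*sin(2*x) ⇔ tan(2*x) = -1, i.e. 2*x = arctan(-1) + nπ; keep the solutions lying in [-π, π].
  ⇒ x = -5*pi/8 ≈ -1.9635, -pi/8 ≈ -0.3927, 3*pi/8 ≈ 1.1781, 7*pi/8 ≈ 2.7489

f''(x) = -16*sqrt(2)*cos(2*x + pi/4)
Second-derivative test at each critical point:
  f''(-1.9635) = 22.6274 > 0 → local minimum
  f''(-0.3927) = -22.6274 < 0 → local maximum
  f''(1.1781) = 22.6274 > 0 → local minimum
  f''(2.7489) = -22.6274 < 0 → local maximum

Critical points: x = -5*pi/8 ≈ -1.9635 (local minimum); x = -pi/8 ≈ -0.3927 (local maximum); x = 3*pi/8 ≈ 1.1781 (local minimum); x = 7*pi/8 ≈ 2.7489 (local maximum)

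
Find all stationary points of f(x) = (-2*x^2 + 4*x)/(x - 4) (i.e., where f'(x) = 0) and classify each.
f'(x) = 2*(-x^2 + 8*x - 8)/(x^2 - 8*x + 16)

Solve f'(x) = 0:
  f'(x) = -2*(x^2 - 8*x + 8)/(x - 4)^2; the denominator is positive wherever f is defined, so f'(x) = 0 ⇔ -2*x^2 + 16*x - 16 = 0.
  Factor: -2*x^2 + 16*x - 16 = -2*(x^2 - 8*x + 8); x^2 - 8*x + 8 = 0 has no rational roots; quadratic formula: x = (8 ± √32)/2.
  ⇒ x = 4 - 2*sqrt(2) ≈ 1.1716, 2*sqrt(2) + 4 ≈ 6.8284

f''(x) = -32/(x^3 - 12*x^2 + 48*x - 64)
Second-derivative test at each critical point:
  f''(1.1716) = 1.4142 > 0 → local minimum
  f''(6.8284) = -1.4142 < 0 → local maximum

Critical points: x = 4 - 2*sqrt(2) ≈ 1.1716 (local minimum); x = 2*sqrt(2) + 4 ≈ 6.8284 (local maximum)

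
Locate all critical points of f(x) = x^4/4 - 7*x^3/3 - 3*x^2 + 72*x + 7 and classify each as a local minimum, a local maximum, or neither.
f'(x) = x^3 - 7*x^2 - 6*x + 72

Solve f'(x) = 0:
  Factor: x^3 - 7*x^2 - 6*x + 72 = (x - 6)*(x - 4)*(x + 3) = 0.
  ⇒ x = -3, 4, 6

f''(x) = 3*x^2 - 14*x - 6
Second-derivative test at each critical point:
  f''(-3) = 63 > 0 → local minimum
  f''(4) = -14 < 0 → local maximum
  f''(6) = 18 > 0 → local minimum

Critical points: x = -3 (local minimum); x = 4 (local maximum); x = 6 (local minimum)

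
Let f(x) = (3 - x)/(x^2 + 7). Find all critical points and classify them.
f'(x) = (-x^2 + 2*x*(x - 3) - 7)/(x^2 + 7)^2

Solve f'(x) = 0:
  f'(x) = (x - 7)*(x + 1)/(x^2 + 7)^2; the denominator is positive wherever f is defined, so f'(x) = 0 ⇔ x^2 - 6*x - 7 = 0.
  Factor: x^2 - 6*x - 7 = (x - 7)*(x + 1) = 0.
  ⇒ x = -1, 7

f''(x) = 2*(4*x^2*(3 - x) + 3*(x - 1)*(x^2 + 7))/(x^2 + 7)^3
Second-derivative test at each critical point:
  f''(-1) = -1/8 < 0 → local maximum
  f''(7) = 1/392 > 0 → local minimum

Critical points: x = -1 (local maximum); x = 7 (local minimum)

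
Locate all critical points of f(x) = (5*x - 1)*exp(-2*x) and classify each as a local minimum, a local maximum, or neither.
f'(x) = (7 - 10*x)*exp(-2*x)

Solve f'(x) = 0:
  f'(x) = (7 - 10*x)·exp(-2*x) and exp(-2*x) > 0 for every x, so f'(x) = 0 ⇔ 7 - 10*x = 0.
  7 - 10*x = 0.
  ⇒ x = 7/10

f''(x) = 4*(5*x - 6)*exp(-2*x)
Second-derivative test at each critical point:
  f''(7/10) = -2.4660 < 0 → local maximum

Critical points: x = 7/10 (local maximum)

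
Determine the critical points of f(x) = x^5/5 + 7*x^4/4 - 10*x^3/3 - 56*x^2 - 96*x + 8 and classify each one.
f'(x) = x^4 + 7*x^3 - 10*x^2 - 112*x - 96

Solve f'(x) = 0:
  Factor: x^4 + 7*x^3 - 10*x^2 - 112*x - 96 = (x - 4)*(x + 1)*(x + 4)*(x + 6) = 0.
  ⇒ x = -6, -4, -1, 4

f''(x) = 4*x^3 + 21*x^2 - 20*x - 112
Second-derivative test at each critical point:
  f''(-6) = -100 < 0 → local maximum
  f''(-4) = 48 > 0 → local minimum
  f''(-1) = -75 < 0 → local maximum
  f''(4) = 400 > 0 → local minimum

Critical points: x = -6 (local maximum); x = -4 (local minimum); x = -1 (local maximum); x = 4 (local minimum)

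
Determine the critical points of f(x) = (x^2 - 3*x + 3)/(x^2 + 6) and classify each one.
f'(x) = 3*(x^2 + 2*x - 6)/(x^4 + 12*x^2 + 36)

Solve f'(x) = 0:
  f'(x) = 3*(x^2 + 2*x - 6)/(x^2 + 6)^2; the denominator is positive wherever f is defined, so f'(x) = 0 ⇔ 3*x^2 + 6*x - 18 = 0.
  Factor: 3*x^2 + 6*x - 18 = 3*(x^2 + 2*x - 6); x^2 + 2*x - 6 = 0 has no rational roots; quadratic formula: x = (-2 ± √28)/2.
  ⇒ x = -sqrt(7) - 1 ≈ -3.6458, -1 + sqrt(7) ≈ 1.6458

f''(x) = 6*(-x^3 - 3*x^2 + 18*x + 6)/(x^6 + 18*x^4 + 108*x^2 + 216)
Second-derivative test at each critical point:
  f''(-3.6458) = -0.0427 < 0 → local maximum
  f''(1.6458) = 0.2093 > 0 → local minimum

Critical points: x = -sqrt(7) - 1 ≈ -3.6458 (local maximum); x = -1 + sqrt(7) ≈ 1.6458 (local minimum)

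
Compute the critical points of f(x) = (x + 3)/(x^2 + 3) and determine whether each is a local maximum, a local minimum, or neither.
f'(x) = (x^2 - 2*x*(x + 3) + 3)/(x^2 + 3)^2

Solve f'(x) = 0:
  f'(x) = -(x^2 + 6*x - 3)/(x^2 + 3)^2; the denominator is positive wherever f is defined, so f'(x) = 0 ⇔ -x^2 - 6*x + 3 = 0.
  x^2 + 6*x - 3 = 0 has no rational roots; quadratic formula: x = (-6 ± √48)/2.
  ⇒ x = -2*sqrt(3) - 3 ≈ -6.4641, -3 + 2*sqrt(3) ≈ 0.4641

f''(x) = 2*(4*x^2*(x + 3) - 3*(x + 1)*(x^2 + 3))/(x^2 + 3)^3
Second-derivative test at each critical point:
  f''(-6.4641) = 0.0035 > 0 → local minimum
  f''(0.4641) = -0.6701 < 0 → local maximum

Critical points: x = -2*sqrt(3) - 3 ≈ -6.4641 (local minimum); x = -3 + 2*sqrt(3) ≈ 0.4641 (local maximum)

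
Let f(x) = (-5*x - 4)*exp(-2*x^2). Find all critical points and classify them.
f'(x) = (4*x*(5*x + 4) - 5)*exp(-2*x^2)

Solve f'(x) = 0:
  f'(x) = (20*x^2 + 16*x - 5)·exp(-2*x^2) and exp(-2*x^2) > 0 for every x, so f'(x) = 0 ⇔ 20*x^2 + 16*x - 5 = 0.
  20*x^2 + 16*x - 5 = 0 has no rational roots; quadratic formula: x = (-16 ± √656)/40.
  ⇒ x = -sqrt(41)/10 - 2/5 ≈ -1.0403, -2/5 + sqrt(41)/10 ≈ 0.2403

f''(x) = 4*(-20*x^3 - 16*x^2 + 15*x + 4)*exp(-2*x^2)
Second-derivative test at each critical point:
  f''(-1.0403) = -2.9405 < 0 → local maximum
  f''(0.2403) = 22.8187 > 0 → local minimum

Critical points: x = -sqrt(41)/10 - 2/5 ≈ -1.0403 (local maximum); x = -2/5 + sqrt(41)/10 ≈ 0.2403 (local minimum)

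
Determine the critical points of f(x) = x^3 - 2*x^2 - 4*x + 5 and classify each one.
f'(x) = 3*x^2 - 4*x - 4

Solve f'(x) = 0:
  Factor: 3*x^2 - 4*x - 4 = (x - 2)*(3*x + 2) = 0.
  ⇒ x = -2/3, 2

f''(x) = 6*x - 4
Second-derivative test at each critical point:
  f''(-2/3) = -8 < 0 → local maximum
  f''(2) = 8 > 0 → local minimum

Critical points: x = -2/3 (local maximum); x = 2 (local minimum)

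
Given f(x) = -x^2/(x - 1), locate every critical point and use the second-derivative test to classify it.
f'(x) = x*(2 - x)/(x - 1)^2

Solve f'(x) = 0:
  f'(x) = -x*(x - 2)/(x - 1)^2; the denominator is positive wherever f is defined, so f'(x) = 0 ⇔ -x^2 + 2*x = 0.
  Factor: -x^2 + 2*x = -x*(x - 2) = 0.
  ⇒ x = 0, 2

f''(x) = -2/(x^3 - 3*x^2 + 3*x - 1)
Second-derivative test at each critical point:
  f''(0) = 2 > 0 → local minimum
  f''(2) = -2 < 0 → local maximum

Critical points: x = 0 (local minimum); x = 2 (local maximum)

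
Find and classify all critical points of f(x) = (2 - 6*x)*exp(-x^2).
f'(x) = 2*(2*x*(3*x - 1) - 3)*exp(-x^2)

Solve f'(x) = 0:
  f'(x) = (12*x^2 - 4*x - 6)·exp(-x^2) and exp(-x^2) > 0 for every x, so f'(x) = 0 ⇔ 12*x^2 - 4*x - 6 = 0.
  Factor: 12*x^2 - 4*x - 6 = 2*(6*x^2 - 2*x - 3); 6*x^2 - 2*x - 3 = 0 has no rational roots; quadratic formula: x = (2 ± √76)/12.
  ⇒ x = 1/6 - sqrt(19)/6 ≈ -0.5598, 1/6 + sqrt(19)/6 ≈ 0.8931

f''(x) = 4*(2*x^2*(1 - 3*x) + 9*x - 1)*exp(-x^2)
Second-derivative test at each critical point:
  f''(-0.5598) = -12.7447 < 0 → local maximum
  f''(0.8931) = 7.8522 > 0 → local minimum

Critical points: x = 1/6 - sqrt(19)/6 ≈ -0.5598 (local maximum); x = 1/6 + sqrt(19)/6 ≈ 0.8931 (local minimum)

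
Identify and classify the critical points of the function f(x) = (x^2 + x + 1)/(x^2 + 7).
f'(x) = (-x^2 + 12*x + 7)/(x^4 + 14*x^2 + 49)

Solve f'(x) = 0:
  f'(x) = -(x^2 - 12*x - 7)/(x^2 + 7)^2; the denominator is positive wherever f is defined, so f'(x) = 0 ⇔ -x^2 + 12*x + 7 = 0.
  x^2 - 12*x - 7 = 0 has no rational roots; quadratic formula: x = (12 ± √172)/2.
  ⇒ x = 6 - sqrt(43) ≈ -0.5574, 6 + sqrt(43) ≈ 12.5574

f''(x) = 2*(x^3 - 18*x^2 - 21*x + 42)/(x^6 + 21*x^4 + 147*x^2 + 343)
Second-derivative test at each critical point:
  f''(-0.5574) = 0.2454 > 0 → local minimum
  f''(12.5574) = -4.835e-04 < 0 → local maximum

Critical points: x = 6 - sqrt(43) ≈ -0.5574 (local minimum); x = 6 + sqrt(43) ≈ 12.5574 (local maximum)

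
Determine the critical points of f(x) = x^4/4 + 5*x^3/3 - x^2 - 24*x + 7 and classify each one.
f'(x) = x^3 + 5*x^2 - 2*x - 24

Solve f'(x) = 0:
  Factor: x^3 + 5*x^2 - 2*x - 24 = (x - 2)*(x + 3)*(x + 4) = 0.
  ⇒ x = -4, -3, 2

f''(x) = 3*x^2 + 10*x - 2
Second-derivative test at each critical point:
  f''(-4) = 6 > 0 → local minimum
  f''(-3) = -5 < 0 → local maximum
  f''(2) = 30 > 0 → local minimum

Critical points: x = -4 (local minimum); x = -3 (local maximum); x = 2 (local minimum)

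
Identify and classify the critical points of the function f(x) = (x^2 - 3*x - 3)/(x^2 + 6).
f'(x) = 3*(x^2 + 6*x - 6)/(x^4 + 12*x^2 + 36)

Solve f'(x) = 0:
  f'(x) = 3*(x^2 + 6*x - 6)/(x^2 + 6)^2; the denominator is positive wherever f is defined, so f'(x) = 0 ⇔ 3*x^2 + 18*x - 18 = 0.
  Factor: 3*x^2 + 18*x - 18 = 3*(x^2 + 6*x - 6); x^2 + 6*x - 6 = 0 has no rational roots; quadratic formula: x = (-6 ± √60)/2.
  ⇒ x = -sqrt(15) - 3 ≈ -6.8730, -3 + sqrt(15) ≈ 0.8730

f''(x) = 6*(-x^3 - 9*x^2 + 18*x + 18)/(x^6 + 18*x^4 + 108*x^2 + 216)
Second-derivative test at each critical point:
  f''(-6.8730) = -0.0082 < 0 → local maximum
  f''(0.8730) = 0.5082 > 0 → local minimum

Critical points: x = -sqrt(15) - 3 ≈ -6.8730 (local maximum); x = -3 + sqrt(15) ≈ 0.8730 (local minimum)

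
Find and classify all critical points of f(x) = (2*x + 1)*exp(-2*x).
f'(x) = -4*x*exp(-2*x)

Solve f'(x) = 0:
  f'(x) = (-4*x)·exp(-2*x) and exp(-2*x) > 0 for every x, so f'(x) = 0 ⇔ -4*x = 0.
  -4*x = 0.
  ⇒ x = 0

f''(x) = 4*(2*x - 1)*exp(-2*x)
Second-derivative test at each critical point:
  f''(0) = -4 < 0 → local maximum

Critical points: x = 0 (local maximum)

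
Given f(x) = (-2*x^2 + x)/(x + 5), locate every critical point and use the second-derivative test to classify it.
f'(x) = (-2*x^2 - 20*x + 5)/(x^2 + 10*x + 25)

Solve f'(x) = 0:
  f'(x) = -(2*x^2 + 20*x - 5)/(x + 5)^2; the denominator is positive wherever f is defined, so f'(x) = 0 ⇔ -2*x^2 - 20*x + 5 = 0.
  2*x^2 + 20*x - 5 = 0 has no rational roots; quadratic formula: x = (-20 ± √440)/4.
  ⇒ x = -sqrt(110)/2 - 5 ≈ -10.2440, -5 + sqrt(110)/2 ≈ 0.2440

f''(x) = -110/(x^3 + 15*x^2 + 75*x + 125)
Second-derivative test at each critical point:
  f''(-10.2440) = 0.7628 > 0 → local minimum
  f''(0.2440) = -0.7628 < 0 → local maximum

Critical points: x = -sqrt(110)/2 - 5 ≈ -10.2440 (local minimum); x = -5 + sqrt(110)/2 ≈ 0.2440 (local maximum)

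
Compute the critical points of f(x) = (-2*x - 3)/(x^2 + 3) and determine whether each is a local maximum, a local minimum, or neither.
f'(x) = 2*(x^2 + 3*x - 3)/(x^4 + 6*x^2 + 9)

Solve f'(x) = 0:
  f'(x) = 2*(x^2 + 3*x - 3)/(x^2 + 3)^2; the denominator is positive wherever f is defined, so f'(x) = 0 ⇔ 2*x^2 + 6*x - 6 = 0.
  Factor: 2*x^2 + 6*x - 6 = 2*(x^2 + 3*x - 3); x^2 + 3*x - 3 = 0 has no rational roots; quadratic formula: x = (-3 ± √21)/2.
  ⇒ x = -sqrt(21)/2 - 3/2 ≈ -3.7913, -3/2 + sqrt(21)/2 ≈ 0.7913

f''(x) = 2*(-4*x^2*(2*x + 3) + 3*(2*x + 1)*(x^2 + 3))/(x^2 + 3)^3
Second-derivative test at each critical point:
  f''(-3.7913) = -0.0304 < 0 → local maximum
  f''(0.7913) = 0.6970 > 0 → local minimum

Critical points: x = -sqrt(21)/2 - 3/2 ≈ -3.7913 (local maximum); x = -3/2 + sqrt(21)/2 ≈ 0.7913 (local minimum)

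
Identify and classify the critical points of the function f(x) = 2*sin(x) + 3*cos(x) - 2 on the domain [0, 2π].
f'(x) = -3*sin(x) + 2*cos(x)

Solve f'(x) = 0 on [0, 2π]:
  f'(x) = 0 ⇔ 2*cos(x) = 3*sin(x) ⇔ tan(x) = 2/3, i.e. x = arctan(2/3) + nπ; keep the solutions lying in [0, 2π].
  ⇒ x = atan(2/3) ≈ 0.5880, atan(2/3) + pi ≈ 3.7296

f''(x) = -2*sin(x) - 3*cos(x)
Second-derivative test at each critical point:
  f''(0.5880) = -3.6056 < 0 → local maximum
  f''(3.7296) = 3.6056 > 0 → local minimum

Critical points: x = atan(2/3) ≈ 0.5880 (local maximum); x = atan(2/3) + pi ≈ 3.7296 (local minimum)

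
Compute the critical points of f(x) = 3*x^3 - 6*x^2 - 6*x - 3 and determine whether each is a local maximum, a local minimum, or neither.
f'(x) = 9*x^2 - 12*x - 6

Solve f'(x) = 0:
  Factor: 9*x^2 - 12*x - 6 = 3*(3*x^2 - 4*x - 2); 3*x^2 - 4*x - 2 = 0 has no rational roots; quadratic formula: x = (4 ± √40)/6.
  ⇒ x = 2/3 - sqrt(10)/3 ≈ -0.3874, 2/3 + sqrt(10)/3 ≈ 1.7208

f''(x) = 18*x - 12
Second-derivative test at each critical point:
  f''(-0.3874) = -18.9737 < 0 → local maximum
  f''(1.7208) = 18.9737 > 0 → local minimum

Critical points: x = 2/3 - sqrt(10)/3 ≈ -0.3874 (local maximum); x = 2/3 + sqrt(10)/3 ≈ 1.7208 (local minimum)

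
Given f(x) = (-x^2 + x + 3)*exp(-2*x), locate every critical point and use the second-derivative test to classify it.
f'(x) = (2*x^2 - 4*x - 5)*exp(-2*x)

Solve f'(x) = 0:
  f'(x) = (2*x^2 - 4*x - 5)·exp(-2*x) and exp(-2*x) > 0 for every x, so f'(x) = 0 ⇔ 2*x^2 - 4*x - 5 = 0.
  2*x^2 - 4*x - 5 = 0 has no rational roots; quadratic formula: x = (4 ± √56)/4.
  ⇒ x = 1 - sqrt(14)/2 ≈ -0.8708, 1 + sqrt(14)/2 ≈ 2.8708

f''(x) = 2*(-2*x^2 + 6*x + 3)*exp(-2*x)
Second-derivative test at each critical point:
  f''(-0.8708) = -42.7057 < 0 → local maximum
  f''(2.8708) = 0.0240 > 0 → local minimum

Critical points: x = 1 - sqrt(14)/2 ≈ -0.8708 (local maximum); x = 1 + sqrt(14)/2 ≈ 2.8708 (local minimum)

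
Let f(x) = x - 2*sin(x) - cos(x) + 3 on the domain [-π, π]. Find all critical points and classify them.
f'(x) = sin(x) - 2*cos(x) + 1

Solve f'(x) = 0 on [-π, π]:
  f'(x) = 0 ⇔ sin(x) - 2*cos(x) = -1. Write the left side as R·cos(x + φ) with R = √((-2)² + (-1)²) = sqrt(5), cos φ = -2*sqrt(5)/5, sin φ = -sqrt(5)/5; then cos(x + φ) = -sqrt(5)/5. Solve for x and keep the solutions lying in [-π, π].
  ⇒ x = -pi/2 ≈ -1.5708, atan(3/4) ≈ 0.6435

f''(x) = 2*sin(x) + cos(x)
Second-derivative test at each critical point:
  f''(-1.5708) = -2 < 0 → local maximum
  f''(0.6435) = 2 > 0 → local minimum

Critical points: x = -pi/2 ≈ -1.5708 (local maximum); x = atan(3/4) ≈ 0.6435 (local minimum)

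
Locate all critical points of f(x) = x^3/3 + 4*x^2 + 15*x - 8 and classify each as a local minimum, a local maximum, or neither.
f'(x) = x^2 + 8*x + 15

Solve f'(x) = 0:
  Factor: x^2 + 8*x + 15 = (x + 3)*(x + 5) = 0.
  ⇒ x = -5, -3

f''(x) = 2*x + 8
Second-derivative test at each critical point:
  f''(-5) = -2 < 0 → local maximum
  f''(-3) = 2 > 0 → local minimum

Critical points: x = -5 (local maximum); x = -3 (local minimum)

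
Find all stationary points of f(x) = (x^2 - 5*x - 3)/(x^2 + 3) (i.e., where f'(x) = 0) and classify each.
f'(x) = (5*x^2 + 12*x - 15)/(x^4 + 6*x^2 + 9)

Solve f'(x) = 0:
  f'(x) = (5*x^2 + 12*x - 15)/(x^2 + 3)^2; the denominator is positive wherever f is defined, so f'(x) = 0 ⇔ 5*x^2 + 12*x - 15 = 0.
  5*x^2 + 12*x - 15 = 0 has no rational roots; quadratic formula: x = (-12 ± √444)/10.
  ⇒ x = -sqrt(111)/5 - 6/5 ≈ -3.3071, -6/5 + sqrt(111)/5 ≈ 0.9071

f''(x) = 2*(-5*x^3 - 18*x^2 + 45*x + 18)/(x^6 + 9*x^4 + 27*x^2 + 27)
Second-derivative test at each critical point:
  f''(-3.3071) = -0.1085 < 0 → local maximum
  f''(0.9071) = 1.4418 > 0 → local minimum

Critical points: x = -sqrt(111)/5 - 6/5 ≈ -3.3071 (local maximum); x = -6/5 + sqrt(111)/5 ≈ 0.9071 (local minimum)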